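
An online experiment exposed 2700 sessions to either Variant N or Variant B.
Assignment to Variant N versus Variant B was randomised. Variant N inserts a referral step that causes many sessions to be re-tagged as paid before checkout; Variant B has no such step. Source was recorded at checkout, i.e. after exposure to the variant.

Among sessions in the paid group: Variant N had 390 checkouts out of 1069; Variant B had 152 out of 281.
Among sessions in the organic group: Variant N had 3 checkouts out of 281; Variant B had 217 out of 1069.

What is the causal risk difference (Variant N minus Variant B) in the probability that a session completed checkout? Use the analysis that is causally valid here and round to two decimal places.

+0.02

Within every traffic source level Variant B has the higher rate, yet pooled Variant N does — Simpson's reversal.
Stratifying would compare variants among sessions the variants themselves sorted into traffic source groups — a form of selection on an intermediate. The unconditioned pooled rates give the total causal effect.
The causal difference is the pooled difference: 0.291 − 0.273 = +0.018.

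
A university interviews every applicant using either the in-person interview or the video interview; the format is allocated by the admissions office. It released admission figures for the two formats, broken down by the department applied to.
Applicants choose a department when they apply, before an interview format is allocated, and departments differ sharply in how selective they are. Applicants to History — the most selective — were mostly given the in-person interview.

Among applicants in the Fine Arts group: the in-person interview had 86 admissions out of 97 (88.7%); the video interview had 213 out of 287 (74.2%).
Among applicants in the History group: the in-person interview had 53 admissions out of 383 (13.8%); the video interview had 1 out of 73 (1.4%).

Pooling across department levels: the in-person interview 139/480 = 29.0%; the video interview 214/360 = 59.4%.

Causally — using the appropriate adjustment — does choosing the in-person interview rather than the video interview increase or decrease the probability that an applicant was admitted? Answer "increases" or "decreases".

The department-specific comparison favours the in-person interview throughout, but the pooled figures favour the video interview. The question is whether to condition on department.
Department is set before the interview format has any effect — it is not caused by the interview format — and it independently drives the outcome. That makes it a confounder, so the causal comparison is within department levels.
Within each level — Fine Arts: 88.7% vs 74.2%; History: 13.8% vs 1.4% — the in-person interview is higher every time.

increases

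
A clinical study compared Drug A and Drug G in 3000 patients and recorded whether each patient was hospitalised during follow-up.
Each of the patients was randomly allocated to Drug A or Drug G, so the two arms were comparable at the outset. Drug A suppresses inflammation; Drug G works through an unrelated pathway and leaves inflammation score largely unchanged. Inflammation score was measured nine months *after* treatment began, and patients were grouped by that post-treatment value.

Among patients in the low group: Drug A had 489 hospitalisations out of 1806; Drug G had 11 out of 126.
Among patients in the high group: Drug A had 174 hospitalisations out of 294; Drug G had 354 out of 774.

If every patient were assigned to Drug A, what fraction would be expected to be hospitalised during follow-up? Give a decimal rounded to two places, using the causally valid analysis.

The inflammation score-specific comparison favours Drug G throughout, but the pooled figures favour Drug A. The question is whether to condition on inflammation score.
Because the drug influences inflammation score, inflammation score is a post-treatment mediator, not a confounder. Stratifying on it would bias the estimate; the causal effect is the crude pooled difference.
So P(outcome | do(Drug A)) is just the pooled rate for Drug A: 663/2100 = 0.316.

0.32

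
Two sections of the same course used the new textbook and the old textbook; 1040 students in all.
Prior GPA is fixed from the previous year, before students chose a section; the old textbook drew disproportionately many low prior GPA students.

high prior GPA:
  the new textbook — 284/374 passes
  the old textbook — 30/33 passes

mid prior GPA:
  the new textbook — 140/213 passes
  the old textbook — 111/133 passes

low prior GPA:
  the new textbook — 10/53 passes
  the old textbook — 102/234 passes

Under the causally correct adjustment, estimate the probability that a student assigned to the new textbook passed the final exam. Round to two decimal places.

Within every prior GPA band level the old textbook has the higher rate, yet pooled the new textbook does — Simpson's reversal.
Since prior GPA band is a pre-existing factor (not a product of the teaching method) and it affects the outcome on its own, it is a confounder. The stratified rates, not the pooled rate, identify the causal effect.
Standardising the new textbook to the population prior GPA band mix: 0.391·284/374 + 0.333·140/213 + 0.276·10/53 = 0.568.

0.57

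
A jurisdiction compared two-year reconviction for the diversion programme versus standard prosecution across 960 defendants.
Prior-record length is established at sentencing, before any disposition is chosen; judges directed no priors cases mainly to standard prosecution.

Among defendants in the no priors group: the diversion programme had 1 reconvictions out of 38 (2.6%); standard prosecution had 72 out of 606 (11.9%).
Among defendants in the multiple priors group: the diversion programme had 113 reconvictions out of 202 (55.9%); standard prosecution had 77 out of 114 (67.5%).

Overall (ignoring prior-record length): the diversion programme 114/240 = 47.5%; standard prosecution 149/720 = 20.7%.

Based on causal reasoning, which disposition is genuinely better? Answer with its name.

the diversion programme

Prior-record length is set before the disposition has any effect — it is not caused by the disposition — and it independently drives the outcome. That makes it a confounder, so the causal comparison is within prior-record length levels.
Within each level — no priors: 2.6% vs 11.9%; multiple priors: 55.9% vs 67.5% — the diversion programme is lower every time.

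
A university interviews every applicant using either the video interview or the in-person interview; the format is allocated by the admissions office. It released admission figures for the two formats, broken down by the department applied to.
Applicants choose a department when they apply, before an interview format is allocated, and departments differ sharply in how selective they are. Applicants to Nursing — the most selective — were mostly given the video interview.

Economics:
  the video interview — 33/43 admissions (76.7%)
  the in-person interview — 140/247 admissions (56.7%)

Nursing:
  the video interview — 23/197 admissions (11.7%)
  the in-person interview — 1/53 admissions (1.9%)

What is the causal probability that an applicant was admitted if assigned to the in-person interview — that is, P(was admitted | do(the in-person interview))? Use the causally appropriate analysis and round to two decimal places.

The imbalance in department arose from how applicants were allocated, not from anything the interview format did; and department independently affects the outcome. The pooled gap is confounded — condition on department.
Standardising the in-person interview to the population department mix: 0.537·140/247 + 0.463·1/53 = 0.313.

0.31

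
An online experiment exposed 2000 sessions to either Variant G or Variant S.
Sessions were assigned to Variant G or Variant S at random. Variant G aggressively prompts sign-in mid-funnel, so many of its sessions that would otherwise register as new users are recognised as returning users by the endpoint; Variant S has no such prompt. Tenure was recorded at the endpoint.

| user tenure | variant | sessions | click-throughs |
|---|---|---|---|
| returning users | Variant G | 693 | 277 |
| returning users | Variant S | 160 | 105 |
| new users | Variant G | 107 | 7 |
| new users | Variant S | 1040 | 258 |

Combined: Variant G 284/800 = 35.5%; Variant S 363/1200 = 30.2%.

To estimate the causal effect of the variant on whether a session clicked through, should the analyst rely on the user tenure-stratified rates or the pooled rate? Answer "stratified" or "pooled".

pooled

The stratified and pooled comparisons disagree (Variant S wins within each user tenure; Variant G wins overall), so the answer turns on the causal role of user tenure.
Stratifying would compare variants among sessions the variants themselves sorted into user tenure groups — a form of selection on an intermediate. The unconditioned pooled rates give the total causal effect.
Pooled: Variant G 35.5% vs Variant S 30.2%; Variant G is higher overall.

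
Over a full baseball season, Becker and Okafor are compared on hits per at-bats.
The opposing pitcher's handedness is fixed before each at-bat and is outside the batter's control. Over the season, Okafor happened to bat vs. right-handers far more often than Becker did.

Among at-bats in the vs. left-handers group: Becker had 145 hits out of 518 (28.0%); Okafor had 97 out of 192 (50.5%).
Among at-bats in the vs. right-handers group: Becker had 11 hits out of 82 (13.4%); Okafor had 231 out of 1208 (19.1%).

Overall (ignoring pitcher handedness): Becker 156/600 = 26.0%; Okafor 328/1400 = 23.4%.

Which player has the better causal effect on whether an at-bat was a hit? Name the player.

Okafor

Within every pitcher handedness level Okafor has the higher rate, yet pooled Becker does — Simpson's reversal.
Here pitcher handedness is a common cause — it drives both which player a case falls under and the outcome. The crude comparison mixes populations; the stratum-specific rates are the causally relevant ones.
Within each level — vs. left-handers: 28.0% vs 50.5%; vs. right-handers: 13.4% vs 19.1% — Okafor is higher every time.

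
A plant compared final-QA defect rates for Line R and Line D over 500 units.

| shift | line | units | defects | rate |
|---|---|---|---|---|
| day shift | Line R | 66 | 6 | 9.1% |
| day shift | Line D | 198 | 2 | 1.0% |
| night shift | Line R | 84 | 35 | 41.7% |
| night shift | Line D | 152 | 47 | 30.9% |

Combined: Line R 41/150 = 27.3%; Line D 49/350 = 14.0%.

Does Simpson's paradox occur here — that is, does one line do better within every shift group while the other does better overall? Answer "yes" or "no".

Within each shift level (day shift 9.1% vs 1.0%; night shift 41.7% vs 30.9%), Line D has the lower rate every time. Pooled: 27.3% vs 14.0% — Line D has the lower rate overall. They agree.

no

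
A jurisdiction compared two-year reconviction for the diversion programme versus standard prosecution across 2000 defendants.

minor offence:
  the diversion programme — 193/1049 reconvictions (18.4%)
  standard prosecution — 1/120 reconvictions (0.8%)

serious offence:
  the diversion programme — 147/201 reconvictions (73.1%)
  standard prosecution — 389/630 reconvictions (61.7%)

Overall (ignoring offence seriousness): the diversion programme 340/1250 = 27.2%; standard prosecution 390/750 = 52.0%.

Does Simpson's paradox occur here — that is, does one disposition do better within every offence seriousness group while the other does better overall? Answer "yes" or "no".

yes

Within each offence seriousness level (minor offence 18.4% vs 0.8%; serious offence 73.1% vs 61.7%), standard prosecution has the lower rate every time. Pooled: 27.2% vs 52.0% — the diversion programme has the lower rate overall. The two comparisons disagree.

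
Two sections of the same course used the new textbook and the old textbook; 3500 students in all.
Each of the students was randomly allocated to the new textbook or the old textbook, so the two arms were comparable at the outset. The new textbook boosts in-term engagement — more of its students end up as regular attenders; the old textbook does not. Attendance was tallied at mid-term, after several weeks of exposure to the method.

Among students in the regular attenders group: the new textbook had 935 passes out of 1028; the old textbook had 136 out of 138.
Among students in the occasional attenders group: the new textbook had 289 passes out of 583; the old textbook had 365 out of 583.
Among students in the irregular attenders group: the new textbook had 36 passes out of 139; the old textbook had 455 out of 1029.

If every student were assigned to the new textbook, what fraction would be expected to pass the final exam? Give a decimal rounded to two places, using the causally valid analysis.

0.72

Within every mid-term attendance level the old textbook has the higher rate, yet pooled the new textbook does — Simpson's reversal.
Mid-term attendance here is a post-treatment variable shaped by the teaching method; conditioning on it would introduce bias rather than remove it. The overall comparison is the causal one.
So P(outcome | do(the new textbook)) is just the pooled rate for the new textbook: 1260/1750 = 0.720.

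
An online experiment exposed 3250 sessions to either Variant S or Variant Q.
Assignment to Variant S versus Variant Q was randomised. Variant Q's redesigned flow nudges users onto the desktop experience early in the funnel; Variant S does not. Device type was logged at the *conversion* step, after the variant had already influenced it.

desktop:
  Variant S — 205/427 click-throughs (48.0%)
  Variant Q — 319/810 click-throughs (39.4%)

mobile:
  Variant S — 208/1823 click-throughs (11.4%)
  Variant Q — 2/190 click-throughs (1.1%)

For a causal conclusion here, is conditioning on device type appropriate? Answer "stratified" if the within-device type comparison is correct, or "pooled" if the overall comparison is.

Device type is downstream of the variant. One should not condition on a consequence of treatment, so the overall rates are the right comparison.
Pooled: Variant S 18.4% vs Variant Q 32.1%; Variant Q is higher overall.

pooled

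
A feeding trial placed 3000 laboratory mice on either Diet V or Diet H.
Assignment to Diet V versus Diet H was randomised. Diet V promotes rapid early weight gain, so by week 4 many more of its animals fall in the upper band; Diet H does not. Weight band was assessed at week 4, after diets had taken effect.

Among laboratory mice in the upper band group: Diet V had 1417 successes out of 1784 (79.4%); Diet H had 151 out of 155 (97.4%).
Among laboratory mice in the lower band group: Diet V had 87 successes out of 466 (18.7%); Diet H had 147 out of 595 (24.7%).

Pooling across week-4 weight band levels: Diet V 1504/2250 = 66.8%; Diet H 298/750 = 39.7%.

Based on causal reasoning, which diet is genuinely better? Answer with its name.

Because the diet influences week-4 weight band, week-4 weight band is a post-treatment mediator, not a confounder. Stratifying on it would bias the estimate; the causal effect is the crude pooled difference.
Pooled: Diet V 66.8% vs Diet H 39.7%; Diet V is higher overall.

Diet V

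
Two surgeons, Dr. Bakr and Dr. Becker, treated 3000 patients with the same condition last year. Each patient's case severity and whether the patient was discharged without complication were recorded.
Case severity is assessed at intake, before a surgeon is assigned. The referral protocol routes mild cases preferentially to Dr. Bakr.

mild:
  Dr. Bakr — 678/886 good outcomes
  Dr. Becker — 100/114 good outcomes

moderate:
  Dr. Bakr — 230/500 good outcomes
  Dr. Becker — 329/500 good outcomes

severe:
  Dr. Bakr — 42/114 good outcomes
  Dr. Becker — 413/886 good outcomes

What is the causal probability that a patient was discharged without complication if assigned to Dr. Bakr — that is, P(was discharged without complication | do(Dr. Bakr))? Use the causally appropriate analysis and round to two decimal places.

0.53

The case severity-specific comparison favours Dr. Becker throughout, but the pooled figures favour Dr. Bakr. The question is whether to condition on case severity.
Case severity differs across surgeons for reasons unrelated to any effect of the surgeon itself, and it separately predicts the outcome — a classic confounder. We must compare within case severity levels.
Standardising Dr. Bakr to the population case severity mix: 0.333·678/886 + 0.333·230/500 + 0.333·42/114 = 0.531.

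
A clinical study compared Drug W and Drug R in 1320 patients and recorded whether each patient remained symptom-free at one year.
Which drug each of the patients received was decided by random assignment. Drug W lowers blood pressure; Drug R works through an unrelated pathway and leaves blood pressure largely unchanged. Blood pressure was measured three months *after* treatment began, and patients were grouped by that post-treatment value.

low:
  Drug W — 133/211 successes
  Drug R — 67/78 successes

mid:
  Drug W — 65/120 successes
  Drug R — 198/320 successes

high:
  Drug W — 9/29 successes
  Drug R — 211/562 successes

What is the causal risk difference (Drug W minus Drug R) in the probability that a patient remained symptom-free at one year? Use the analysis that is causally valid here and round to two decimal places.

+0.08

The stratified and pooled comparisons disagree (Drug R wins within each blood pressure; Drug W wins overall), so the answer turns on the causal role of blood pressure.
The distribution of blood pressure is itself part of what the drug does — it is an intermediate outcome. Holding it fixed would remove that part of the effect; the total effect is the pooled difference.
The causal difference is the pooled difference: 0.575 − 0.496 = +0.079.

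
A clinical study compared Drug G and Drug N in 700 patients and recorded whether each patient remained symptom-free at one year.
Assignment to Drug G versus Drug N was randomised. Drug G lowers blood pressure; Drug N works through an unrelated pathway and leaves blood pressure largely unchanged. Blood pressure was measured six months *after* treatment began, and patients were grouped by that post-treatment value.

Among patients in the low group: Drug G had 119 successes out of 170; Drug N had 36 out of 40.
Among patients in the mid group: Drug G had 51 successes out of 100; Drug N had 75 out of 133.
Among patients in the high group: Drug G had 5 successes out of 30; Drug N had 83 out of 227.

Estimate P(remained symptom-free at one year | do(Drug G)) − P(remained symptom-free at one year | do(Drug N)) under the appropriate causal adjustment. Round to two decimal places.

Within every blood pressure level Drug N has the higher rate, yet pooled Drug G does — Simpson's reversal.
Because the drug influences blood pressure, blood pressure is a post-treatment mediator, not a confounder. Stratifying on it would bias the estimate; the causal effect is the crude pooled difference.
The causal difference is the pooled difference: 0.583 − 0.485 = +0.098.

+0.10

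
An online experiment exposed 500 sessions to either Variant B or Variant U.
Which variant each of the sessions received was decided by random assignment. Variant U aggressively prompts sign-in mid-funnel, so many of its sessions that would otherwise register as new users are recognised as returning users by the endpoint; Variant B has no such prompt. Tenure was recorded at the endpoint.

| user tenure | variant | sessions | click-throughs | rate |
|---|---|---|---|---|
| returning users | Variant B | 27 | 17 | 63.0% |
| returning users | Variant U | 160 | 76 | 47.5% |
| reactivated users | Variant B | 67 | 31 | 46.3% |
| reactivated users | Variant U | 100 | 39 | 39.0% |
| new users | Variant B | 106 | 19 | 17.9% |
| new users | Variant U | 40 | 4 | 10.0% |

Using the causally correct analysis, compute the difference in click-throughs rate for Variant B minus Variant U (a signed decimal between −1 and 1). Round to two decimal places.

-0.06

Because the variant influences user tenure, user tenure is a post-treatment mediator, not a confounder. Stratifying on it would bias the estimate; the causal effect is the crude pooled difference.
The causal difference is the pooled difference: 0.335 − 0.397 = -0.062.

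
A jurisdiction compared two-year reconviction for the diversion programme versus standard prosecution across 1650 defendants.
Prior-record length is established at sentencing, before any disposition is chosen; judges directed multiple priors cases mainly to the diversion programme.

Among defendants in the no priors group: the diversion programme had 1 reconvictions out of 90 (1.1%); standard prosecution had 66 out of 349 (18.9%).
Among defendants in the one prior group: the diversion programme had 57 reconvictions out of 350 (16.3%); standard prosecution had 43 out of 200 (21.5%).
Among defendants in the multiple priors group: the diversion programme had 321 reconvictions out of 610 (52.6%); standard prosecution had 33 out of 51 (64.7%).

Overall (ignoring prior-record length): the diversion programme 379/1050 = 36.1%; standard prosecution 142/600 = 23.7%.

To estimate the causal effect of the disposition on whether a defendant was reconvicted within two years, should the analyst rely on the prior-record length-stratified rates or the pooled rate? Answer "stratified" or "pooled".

stratified

The stratified and pooled comparisons disagree (the diversion programme wins within each prior-record length; standard prosecution wins overall), so the answer turns on the causal role of prior-record length.
Prior-record length satisfies the back-door criterion: it is not a descendant of the disposition, and it blocks the spurious path from disposition to outcome. Adjusting for it (i.e., using the within-prior-record length rates) gives the causal effect.
Within each level — no priors: 1.1% vs 18.9%; one prior: 16.3% vs 21.5%; multiple priors: 52.6% vs 64.7% — the diversion programme is lower every time.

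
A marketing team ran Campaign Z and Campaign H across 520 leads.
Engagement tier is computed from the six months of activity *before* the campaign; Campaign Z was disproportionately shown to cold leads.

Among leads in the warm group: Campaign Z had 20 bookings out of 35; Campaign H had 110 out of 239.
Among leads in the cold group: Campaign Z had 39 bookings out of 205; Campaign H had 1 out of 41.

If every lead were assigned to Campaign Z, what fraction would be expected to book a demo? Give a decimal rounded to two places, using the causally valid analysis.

The engagement tier-specific comparison favours Campaign Z throughout, but the pooled figures favour Campaign H. The question is whether to condition on engagement tier.
Nothing the campaign does changes engagement tier; the imbalance is an allocation artefact. With engagement tier also predicting the outcome, the pooled figure is confounded, and the within-stratum comparison is the causal one.
Standardising Campaign Z to the population engagement tier mix: 0.527·20/35 + 0.473·39/205 = 0.391.

0.39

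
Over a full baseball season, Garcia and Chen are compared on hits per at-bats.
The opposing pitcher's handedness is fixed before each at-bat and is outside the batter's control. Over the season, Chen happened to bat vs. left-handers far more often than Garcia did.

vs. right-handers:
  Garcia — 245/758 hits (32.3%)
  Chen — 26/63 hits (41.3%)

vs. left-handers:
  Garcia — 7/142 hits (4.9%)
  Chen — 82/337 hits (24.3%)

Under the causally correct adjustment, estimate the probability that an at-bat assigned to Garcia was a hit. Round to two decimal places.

Pitcher handedness is set before the player has any effect — it is not caused by the player — and it independently drives the outcome. That makes it a confounder, so the causal comparison is within pitcher handedness levels.
Standardising Garcia to the population pitcher handedness mix: 0.632·245/758 + 0.368·7/142 = 0.222.

0.22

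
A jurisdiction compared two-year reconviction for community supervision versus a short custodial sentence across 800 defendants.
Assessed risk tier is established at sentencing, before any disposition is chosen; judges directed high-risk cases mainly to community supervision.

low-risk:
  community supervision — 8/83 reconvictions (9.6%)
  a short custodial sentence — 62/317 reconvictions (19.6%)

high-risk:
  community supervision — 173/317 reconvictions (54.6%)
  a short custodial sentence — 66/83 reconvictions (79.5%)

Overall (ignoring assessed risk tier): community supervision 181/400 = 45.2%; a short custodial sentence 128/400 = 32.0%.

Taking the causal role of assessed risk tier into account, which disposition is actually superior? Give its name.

community supervision

Nothing the disposition does changes assessed risk tier; the imbalance is an allocation artefact. With assessed risk tier also predicting the outcome, the pooled figure is confounded, and the within-stratum comparison is the causal one.
Within each level — low-risk: 9.6% vs 19.6%; high-risk: 54.6% vs 79.5% — community supervision is lower every time.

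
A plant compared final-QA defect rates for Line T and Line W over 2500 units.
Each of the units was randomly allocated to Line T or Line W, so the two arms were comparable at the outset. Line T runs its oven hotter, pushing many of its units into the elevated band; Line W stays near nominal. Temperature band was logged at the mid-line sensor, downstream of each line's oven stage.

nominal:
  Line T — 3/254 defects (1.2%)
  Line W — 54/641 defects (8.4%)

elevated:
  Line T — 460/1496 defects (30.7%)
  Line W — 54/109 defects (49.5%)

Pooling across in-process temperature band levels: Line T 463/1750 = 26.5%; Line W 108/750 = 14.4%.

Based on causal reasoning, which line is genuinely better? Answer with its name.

Line W

The stratified and pooled comparisons disagree (Line T wins within each in-process temperature band; Line W wins overall), so the answer turns on the causal role of in-process temperature band.
The distribution of in-process temperature band is itself part of what the line does — it is an intermediate outcome. Holding it fixed would remove that part of the effect; the total effect is the pooled difference.
Pooled: Line T 26.5% vs Line W 14.4%; Line W is lower overall.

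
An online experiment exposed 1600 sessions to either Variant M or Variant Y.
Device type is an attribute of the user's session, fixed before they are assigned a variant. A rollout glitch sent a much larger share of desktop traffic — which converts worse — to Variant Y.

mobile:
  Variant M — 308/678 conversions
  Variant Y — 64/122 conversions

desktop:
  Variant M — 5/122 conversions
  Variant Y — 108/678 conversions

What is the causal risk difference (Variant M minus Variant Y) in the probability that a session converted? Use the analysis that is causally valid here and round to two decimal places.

Device type is set before the variant has any effect — it is not caused by the variant — and it independently drives the outcome. That makes it a confounder, so the causal comparison is within device type levels.
Adjusting over the population distribution of device type: 0.500·(0.454−0.525) + 0.500·(0.041−0.159) = -0.094.

-0.09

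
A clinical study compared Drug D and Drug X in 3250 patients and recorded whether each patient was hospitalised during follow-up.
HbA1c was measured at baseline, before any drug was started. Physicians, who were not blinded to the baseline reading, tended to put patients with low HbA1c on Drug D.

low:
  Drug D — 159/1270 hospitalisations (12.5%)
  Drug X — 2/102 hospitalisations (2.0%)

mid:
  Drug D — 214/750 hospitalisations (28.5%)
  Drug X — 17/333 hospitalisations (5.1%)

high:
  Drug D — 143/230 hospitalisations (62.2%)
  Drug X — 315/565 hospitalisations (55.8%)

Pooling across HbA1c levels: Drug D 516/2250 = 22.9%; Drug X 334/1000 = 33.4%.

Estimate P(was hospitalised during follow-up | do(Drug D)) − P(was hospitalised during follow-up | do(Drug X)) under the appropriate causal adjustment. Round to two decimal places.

+0.14

Nothing the drug does changes HbA1c; the imbalance is an allocation artefact. With HbA1c also predicting the outcome, the pooled figure is confounded, and the within-stratum comparison is the causal one.
Adjusting over the population distribution of HbA1c: 0.422·(0.125−0.020) + 0.333·(0.285−0.051) + 0.245·(0.622−0.558) = +0.138.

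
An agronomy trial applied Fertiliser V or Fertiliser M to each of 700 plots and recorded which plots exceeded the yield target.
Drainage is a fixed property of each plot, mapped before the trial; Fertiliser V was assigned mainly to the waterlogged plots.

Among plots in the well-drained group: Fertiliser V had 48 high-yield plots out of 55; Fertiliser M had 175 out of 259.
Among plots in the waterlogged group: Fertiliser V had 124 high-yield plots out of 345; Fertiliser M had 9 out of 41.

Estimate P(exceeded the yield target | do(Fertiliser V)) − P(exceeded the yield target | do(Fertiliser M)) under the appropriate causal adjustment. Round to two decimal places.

Nothing the fertiliser does changes field drainage; the imbalance is an allocation artefact. With field drainage also predicting the outcome, the pooled figure is confounded, and the within-stratum comparison is the causal one.
Adjusting over the population distribution of field drainage: 0.449·(0.873−0.676) + 0.551·(0.359−0.220) = +0.166.

+0.17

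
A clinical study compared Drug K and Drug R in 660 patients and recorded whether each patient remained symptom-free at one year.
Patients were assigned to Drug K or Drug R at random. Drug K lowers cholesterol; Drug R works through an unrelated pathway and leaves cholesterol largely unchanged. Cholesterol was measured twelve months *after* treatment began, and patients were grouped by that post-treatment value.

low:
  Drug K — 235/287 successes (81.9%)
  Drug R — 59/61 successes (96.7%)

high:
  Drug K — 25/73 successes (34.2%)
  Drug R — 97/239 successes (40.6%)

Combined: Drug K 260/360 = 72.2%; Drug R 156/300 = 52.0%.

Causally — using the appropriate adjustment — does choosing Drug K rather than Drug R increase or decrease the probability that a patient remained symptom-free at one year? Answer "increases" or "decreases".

increases

Within every cholesterol level Drug R has the higher rate, yet pooled Drug K does — Simpson's reversal.
Because the drug influences cholesterol, cholesterol is a post-treatment mediator, not a confounder. Stratifying on it would bias the estimate; the causal effect is the crude pooled difference.
Pooled: Drug K 72.2% vs Drug R 52.0%; Drug K is higher overall.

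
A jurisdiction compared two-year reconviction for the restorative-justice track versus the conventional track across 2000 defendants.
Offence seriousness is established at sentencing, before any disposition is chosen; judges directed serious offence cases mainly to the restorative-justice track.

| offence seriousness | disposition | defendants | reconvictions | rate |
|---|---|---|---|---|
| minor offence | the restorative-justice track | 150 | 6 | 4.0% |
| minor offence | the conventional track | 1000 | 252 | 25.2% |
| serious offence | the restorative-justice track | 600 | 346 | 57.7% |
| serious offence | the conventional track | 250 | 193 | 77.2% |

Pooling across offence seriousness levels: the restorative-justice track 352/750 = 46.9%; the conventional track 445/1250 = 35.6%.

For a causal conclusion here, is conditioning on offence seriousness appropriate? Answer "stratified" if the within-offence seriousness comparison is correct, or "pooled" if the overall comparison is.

Offence seriousness differs across dispositions for reasons unrelated to any effect of the disposition itself, and it separately predicts the outcome — a classic confounder. We must compare within offence seriousness levels.
Within each level — minor offence: 4.0% vs 25.2%; serious offence: 57.7% vs 77.2% — the restorative-justice track is lower every time.

stratified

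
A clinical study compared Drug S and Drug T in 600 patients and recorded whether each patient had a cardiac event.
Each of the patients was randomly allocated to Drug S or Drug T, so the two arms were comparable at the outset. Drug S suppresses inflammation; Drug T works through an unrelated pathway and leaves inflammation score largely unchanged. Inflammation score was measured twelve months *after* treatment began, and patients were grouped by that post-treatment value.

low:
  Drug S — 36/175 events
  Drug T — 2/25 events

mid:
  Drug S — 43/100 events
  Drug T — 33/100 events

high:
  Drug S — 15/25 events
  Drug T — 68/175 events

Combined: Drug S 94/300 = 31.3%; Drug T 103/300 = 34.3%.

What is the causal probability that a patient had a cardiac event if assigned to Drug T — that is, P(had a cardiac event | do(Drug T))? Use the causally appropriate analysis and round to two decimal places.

0.34

The distribution of inflammation score is itself part of what the drug does — it is an intermediate outcome. Holding it fixed would remove that part of the effect; the total effect is the pooled difference.
So P(outcome | do(Drug T)) is just the pooled rate for Drug T: 103/300 = 0.343.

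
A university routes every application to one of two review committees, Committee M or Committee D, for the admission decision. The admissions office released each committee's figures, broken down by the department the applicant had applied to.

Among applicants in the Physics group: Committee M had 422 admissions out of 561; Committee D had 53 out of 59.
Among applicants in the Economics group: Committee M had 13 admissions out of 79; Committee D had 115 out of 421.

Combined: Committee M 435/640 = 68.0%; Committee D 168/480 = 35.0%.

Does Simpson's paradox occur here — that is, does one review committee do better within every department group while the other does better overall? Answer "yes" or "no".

yes

Within each department level (Physics 75.2% vs 89.8%; Economics 16.5% vs 27.3%), Committee D has the higher rate every time. Pooled: 68.0% vs 35.0% — Committee M has the higher rate overall. The two comparisons disagree.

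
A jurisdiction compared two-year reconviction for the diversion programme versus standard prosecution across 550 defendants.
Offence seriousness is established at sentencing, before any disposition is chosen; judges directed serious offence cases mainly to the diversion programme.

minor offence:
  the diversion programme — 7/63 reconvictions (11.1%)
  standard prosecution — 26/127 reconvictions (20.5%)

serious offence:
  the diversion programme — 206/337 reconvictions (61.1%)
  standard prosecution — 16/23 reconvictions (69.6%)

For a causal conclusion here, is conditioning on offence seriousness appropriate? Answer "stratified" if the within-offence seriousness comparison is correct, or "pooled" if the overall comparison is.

stratified

the diversion programme is lower inside every offence seriousness stratum but standard prosecution is lower in aggregate. Whether to stratify depends on how offence seriousness relates to the disposition.
Offence seriousness differs across dispositions for reasons unrelated to any effect of the disposition itself, and it separately predicts the outcome — a classic confounder. We must compare within offence seriousness levels.
Within each level — minor offence: 11.1% vs 20.5%; serious offence: 61.1% vs 69.6% — the diversion programme is lower every time.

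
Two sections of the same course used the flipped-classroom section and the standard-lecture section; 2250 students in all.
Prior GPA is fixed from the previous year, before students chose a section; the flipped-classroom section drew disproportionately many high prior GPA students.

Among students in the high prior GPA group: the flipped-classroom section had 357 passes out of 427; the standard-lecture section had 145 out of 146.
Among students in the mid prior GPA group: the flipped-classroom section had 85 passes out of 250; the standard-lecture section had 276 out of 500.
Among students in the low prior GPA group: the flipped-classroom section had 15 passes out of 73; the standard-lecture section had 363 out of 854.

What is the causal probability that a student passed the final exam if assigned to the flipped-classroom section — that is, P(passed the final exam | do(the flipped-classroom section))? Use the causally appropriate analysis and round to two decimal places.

0.41

Here prior GPA band is a common cause — it drives both which teaching method a case falls under and the outcome. The crude comparison mixes populations; the stratum-specific rates are the causally relevant ones.
Standardising the flipped-classroom section to the population prior GPA band mix: 0.255·357/427 + 0.333·85/250 + 0.412·15/73 = 0.411.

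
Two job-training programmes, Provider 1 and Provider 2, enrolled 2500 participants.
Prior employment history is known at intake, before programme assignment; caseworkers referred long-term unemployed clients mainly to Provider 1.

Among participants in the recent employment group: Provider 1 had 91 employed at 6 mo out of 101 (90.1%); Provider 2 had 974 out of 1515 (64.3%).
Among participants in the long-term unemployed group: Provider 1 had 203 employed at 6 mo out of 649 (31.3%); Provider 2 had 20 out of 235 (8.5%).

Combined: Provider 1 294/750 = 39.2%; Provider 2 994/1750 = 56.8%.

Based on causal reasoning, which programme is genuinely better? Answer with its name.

Provider 1

Here prior employment history is a common cause — it drives both which programme a case falls under and the outcome. The crude comparison mixes populations; the stratum-specific rates are the causally relevant ones.
Within each level — recent employment: 90.1% vs 64.3%; long-term unemployed: 31.3% vs 8.5% — Provider 1 is higher every time.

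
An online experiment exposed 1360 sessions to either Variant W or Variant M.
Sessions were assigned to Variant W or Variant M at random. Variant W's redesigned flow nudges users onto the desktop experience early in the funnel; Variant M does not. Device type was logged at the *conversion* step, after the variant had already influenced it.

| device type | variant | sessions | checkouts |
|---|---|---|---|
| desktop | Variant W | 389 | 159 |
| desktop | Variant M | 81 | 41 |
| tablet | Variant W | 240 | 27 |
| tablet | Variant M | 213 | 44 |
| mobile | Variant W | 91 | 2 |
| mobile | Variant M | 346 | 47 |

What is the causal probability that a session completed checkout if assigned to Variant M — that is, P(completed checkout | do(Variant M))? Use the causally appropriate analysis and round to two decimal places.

Within every device type level Variant M has the higher rate, yet pooled Variant W does — Simpson's reversal.
Device type is recorded after the variant and is itself shifted by it — it sits on the causal path from variant to outcome. Conditioning on a mediator would strip out part of the effect we want; the pooled comparison gives the total causal effect.
So P(outcome | do(Variant M)) is just the pooled rate for Variant M: 132/640 = 0.206.

0.21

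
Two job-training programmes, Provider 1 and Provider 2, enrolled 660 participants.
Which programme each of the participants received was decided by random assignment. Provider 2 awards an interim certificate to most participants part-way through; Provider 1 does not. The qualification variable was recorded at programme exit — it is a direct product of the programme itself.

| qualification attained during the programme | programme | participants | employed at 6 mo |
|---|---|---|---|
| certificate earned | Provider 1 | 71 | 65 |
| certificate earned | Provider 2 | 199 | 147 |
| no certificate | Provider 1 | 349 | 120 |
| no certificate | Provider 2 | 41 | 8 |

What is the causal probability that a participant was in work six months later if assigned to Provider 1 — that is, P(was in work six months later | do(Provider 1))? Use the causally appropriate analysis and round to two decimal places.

0.44

Stratifying would compare programmes among participants the programmes themselves sorted into qualification attained during the programme groups — a form of selection on an intermediate. The unconditioned pooled rates give the total causal effect.
So P(outcome | do(Provider 1)) is just the pooled rate for Provider 1: 185/420 = 0.440.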